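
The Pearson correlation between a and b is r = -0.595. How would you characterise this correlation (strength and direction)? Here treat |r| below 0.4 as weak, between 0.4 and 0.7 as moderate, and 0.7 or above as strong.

moderate negative

r = -0.595 < 0 so the relationship is negative.
|r| = 0.595, which falls in the moderate range.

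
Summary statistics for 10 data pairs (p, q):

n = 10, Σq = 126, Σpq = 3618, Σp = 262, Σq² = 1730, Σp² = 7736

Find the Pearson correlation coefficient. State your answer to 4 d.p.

r = (nΣpq − ΣpΣq) / √[(nΣp² − (Σp)²)(nΣq² − (Σq)²)]
Numerator: 10×3618 − 262×126 = 3168
Denominator: √[(77360 − 68644)(17300 − 15876)] = √[8716 × 1424] = 3523.0078
r = 3168 / 3523.0078 ≈ 0.8992

0.8992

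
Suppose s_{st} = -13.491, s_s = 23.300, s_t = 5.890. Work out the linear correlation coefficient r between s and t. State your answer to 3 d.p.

-0.098

r = Cov(s,t) / (s_s · s_t) = -13.491 / (23.300 × 5.890)
  = -13.491 / 137.2370 ≈ -0.098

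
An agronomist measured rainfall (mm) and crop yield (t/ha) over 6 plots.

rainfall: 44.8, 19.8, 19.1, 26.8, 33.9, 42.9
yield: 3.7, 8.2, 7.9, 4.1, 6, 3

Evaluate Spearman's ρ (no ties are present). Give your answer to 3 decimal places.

Rank rainfall: 6, 2, 1, 3, 4, 5
Rank yield: 2, 6, 5, 3, 4, 1
d = rank(rainfall) − rank(yield): 4, -4, -4, 0, 0, 4; Σd² = 64
ρ = 1 − 6Σd² / [n(n²−1)] = 1 − 6×64 / (6×35) = 1 − 384/210 ≈ -0.829

-0.829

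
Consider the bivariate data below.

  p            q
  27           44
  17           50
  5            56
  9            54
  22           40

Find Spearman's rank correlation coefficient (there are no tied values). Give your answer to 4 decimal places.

-0.9000

Rank p: 5, 3, 1, 2, 4
Rank q: 2, 3, 5, 4, 1
d = rank(p) − rank(q): 3, 0, -4, -2, 3; Σd² = 38
ρ = 1 − 6Σd² / [n(n²−1)] = 1 − 6×38 / (5×24) = 1 − 228/120 ≈ -0.9000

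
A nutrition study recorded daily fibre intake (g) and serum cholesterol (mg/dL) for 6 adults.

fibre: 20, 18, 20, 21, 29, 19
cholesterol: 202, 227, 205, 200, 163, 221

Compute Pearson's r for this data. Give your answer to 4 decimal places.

-0.9637

n = 6, Σx = 127, Σy = 1218, Σx² = 2767, Σy² = 249768, Σxy = 25352
nΣxy − ΣxΣy = 152112 − 154686 = -2574
nΣx² − (Σx)² = 16602 − 16129 = 473; nΣy² − (Σy)² = 1498608 − 1483524 = 15084
r = -2574 / √(473 × 15084) = -2574 / 2671.0919 ≈ -0.9637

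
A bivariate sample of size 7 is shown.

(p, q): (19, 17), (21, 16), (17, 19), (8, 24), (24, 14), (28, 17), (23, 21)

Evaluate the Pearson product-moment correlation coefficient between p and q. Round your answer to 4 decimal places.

-0.7095

n = 7, Σp = 140, Σq = 128, Σp² = 3044, Σq² = 2408, Σpq = 2469
nΣpq − ΣpΣq = 17283 − 17920 = -637
nΣp² − (Σp)² = 21308 − 19600 = 1708; nΣq² − (Σq)² = 16856 − 16384 = 472
r = -637 / √(1708 × 472) = -637 / 897.8730 ≈ -0.7095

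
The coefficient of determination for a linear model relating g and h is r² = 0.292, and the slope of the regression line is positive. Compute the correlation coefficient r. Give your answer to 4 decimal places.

|r| = √0.292 = 0.5404
The association is positive, so r = 0.5404.

0.5404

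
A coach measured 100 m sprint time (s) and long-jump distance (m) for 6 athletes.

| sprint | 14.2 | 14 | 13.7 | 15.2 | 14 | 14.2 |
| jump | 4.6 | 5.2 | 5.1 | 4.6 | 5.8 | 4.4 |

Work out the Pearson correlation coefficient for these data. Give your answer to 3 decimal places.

-0.481

n = 6, Σx = 85.3, Σy = 29.7, Σx² = 1214.01, Σy² = 148.37, Σxy = 421.59
nΣxy − ΣxΣy = 2529.54 − 2533.41 = -3.87
nΣx² − (Σx)² = 7284.06 − 7276.09 = 7.97; nΣy² − (Σy)² = 890.22 − 882.09 = 8.13
r = -3.87 / √(7.97 × 8.13) = -3.87 / 8.0496 ≈ -0.481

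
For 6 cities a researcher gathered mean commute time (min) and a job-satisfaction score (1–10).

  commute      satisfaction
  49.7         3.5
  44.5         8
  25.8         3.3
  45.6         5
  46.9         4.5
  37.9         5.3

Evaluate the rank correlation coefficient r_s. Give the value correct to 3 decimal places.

Rank commute: 6, 3, 1, 4, 5, 2
Rank satisfaction: 2, 6, 1, 4, 3, 5
d = rank(commute) − rank(satisfaction): 4, -3, 0, 0, 2, -3; Σd² = 38
ρ = 1 − 6Σd² / [n(n²−1)] = 1 − 6×38 / (6×35) = 1 − 228/210 ≈ -0.086

-0.086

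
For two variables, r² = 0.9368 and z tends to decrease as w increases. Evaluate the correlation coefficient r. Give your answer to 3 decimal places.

|r| = √0.9368 = 0.968
The association is negative, so r = −0.968.

-0.968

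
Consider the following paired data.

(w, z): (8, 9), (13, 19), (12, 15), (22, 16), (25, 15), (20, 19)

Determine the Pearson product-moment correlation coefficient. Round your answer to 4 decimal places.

0.4602

n = 6, Σw = 100, Σz = 93, Σw² = 1886, Σz² = 1509, Σwz = 1606
nΣwz − ΣwΣz = 9636 − 9300 = 336
nΣw² − (Σw)² = 11316 − 10000 = 1316; nΣz² − (Σz)² = 9054 − 8649 = 405
r = 336 / √(1316 × 405) = 336 / 730.0548 ≈ 0.4602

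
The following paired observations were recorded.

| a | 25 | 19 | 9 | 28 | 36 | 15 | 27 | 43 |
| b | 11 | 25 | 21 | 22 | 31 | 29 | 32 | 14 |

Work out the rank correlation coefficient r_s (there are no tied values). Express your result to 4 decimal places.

0.0238

Rank a: 4, 3, 1, 6, 7, 2, 5, 8
Rank b: 1, 5, 3, 4, 7, 6, 8, 2
d = rank(a) − rank(b): 3, -2, -2, 2, 0, -4, -3, 6; Σd² = 82
ρ = 1 − 6Σd² / [n(n²−1)] = 1 − 6×82 / (8×63) = 1 − 492/504 ≈ 0.0238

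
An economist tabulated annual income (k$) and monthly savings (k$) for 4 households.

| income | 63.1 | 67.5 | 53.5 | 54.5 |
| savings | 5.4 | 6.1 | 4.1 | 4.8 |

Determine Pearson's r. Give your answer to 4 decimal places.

n = 4, Σx = 238.6, Σy = 20.4, Σx² = 14370.36, Σy² = 106.22, Σxy = 1233.44
nΣxy − ΣxΣy = 4933.76 − 4867.44 = 66.32
nΣx² − (Σx)² = 57481.44 − 56929.96 = 551.48; nΣy² − (Σy)² = 424.88 − 416.16 = 8.72
r = 66.32 / √(551.48 × 8.72) = 66.32 / 69.3463 ≈ 0.9564

0.9564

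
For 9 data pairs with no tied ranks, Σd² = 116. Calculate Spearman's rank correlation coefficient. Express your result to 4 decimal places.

ρ = 1 − 6Σd² / [n(n²−1)] = 1 − 6×116 / (9×80)
  = 1 − 696/720 = 1 − 0.96667 ≈ 0.0333

0.0333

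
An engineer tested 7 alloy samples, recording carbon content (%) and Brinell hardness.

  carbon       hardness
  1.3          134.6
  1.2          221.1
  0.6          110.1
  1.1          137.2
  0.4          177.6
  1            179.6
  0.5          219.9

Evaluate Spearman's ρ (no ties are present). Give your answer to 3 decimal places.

Rank carbon: 7, 6, 3, 5, 1, 4, 2
Rank hardness: 2, 7, 1, 3, 4, 5, 6
d = rank(carbon) − rank(hardness): 5, -1, 2, 2, -3, -1, -4; Σd² = 60
ρ = 1 − 6Σd² / [n(n²−1)] = 1 − 6×60 / (7×48) = 1 − 360/336 ≈ -0.071

-0.071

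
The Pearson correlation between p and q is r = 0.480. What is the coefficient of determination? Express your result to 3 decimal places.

0.230

r² = (0.480)² = 0.230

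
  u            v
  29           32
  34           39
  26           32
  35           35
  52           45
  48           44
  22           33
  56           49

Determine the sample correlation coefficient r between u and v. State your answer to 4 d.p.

0.9622

n = 8, Σu = 302, Σv = 309, Σu² = 12526, Σv² = 12245, Σuv = 12233
nΣuv − ΣuΣv = 97864 − 93318 = 4546
nΣu² − (Σu)² = 100208 − 91204 = 9004; nΣv² − (Σv)² = 97960 − 95481 = 2479
r = 4546 / √(9004 × 2479) = 4546 / 4724.5017 ≈ 0.9622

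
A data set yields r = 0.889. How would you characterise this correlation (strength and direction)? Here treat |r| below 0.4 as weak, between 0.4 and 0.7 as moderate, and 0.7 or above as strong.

r = 0.889 > 0 so the relationship is positive.
|r| = 0.889, which falls in the strong range.

strong positive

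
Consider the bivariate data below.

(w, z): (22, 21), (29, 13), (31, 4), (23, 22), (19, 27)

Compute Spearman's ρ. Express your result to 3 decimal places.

-0.900

Rank w: 2, 4, 5, 3, 1
Rank z: 3, 2, 1, 4, 5
d = rank(w) − rank(z): -1, 2, 4, -1, -4; Σd² = 38
ρ = 1 − 6Σd² / [n(n²−1)] = 1 − 6×38 / (5×24) = 1 − 228/120 ≈ -0.900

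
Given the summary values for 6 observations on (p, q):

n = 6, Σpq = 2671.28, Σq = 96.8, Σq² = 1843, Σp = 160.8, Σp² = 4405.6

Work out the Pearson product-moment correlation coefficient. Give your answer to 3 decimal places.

r = (nΣpq − ΣpΣq) / √[(nΣp² − (Σp)²)(nΣq² − (Σq)²)]
Numerator: 6×2671.28 − 160.8×96.8 = 462.24
Denominator: √[(26433.6 − 25856.64)(11058 − 9370.24)] = √[576.96 × 1687.76] = 986.7979
r = 462.24 / 986.7979 ≈ 0.468

0.468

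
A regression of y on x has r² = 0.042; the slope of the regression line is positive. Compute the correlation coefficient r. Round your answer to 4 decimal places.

|r| = √0.042 = 0.2049
The association is positive, so r = 0.2049.

0.2049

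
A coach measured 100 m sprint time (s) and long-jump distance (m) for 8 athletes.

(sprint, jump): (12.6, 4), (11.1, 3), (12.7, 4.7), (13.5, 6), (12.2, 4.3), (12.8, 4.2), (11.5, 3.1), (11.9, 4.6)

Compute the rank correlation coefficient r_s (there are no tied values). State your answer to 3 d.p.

0.714

Rank sprint: 5, 1, 6, 8, 4, 7, 2, 3
Rank jump: 3, 1, 7, 8, 5, 4, 2, 6
d = rank(sprint) − rank(jump): 2, 0, -1, 0, -1, 3, 0, -3; Σd² = 24
ρ = 1 − 6Σd² / [n(n²−1)] = 1 − 6×24 / (8×63) = 1 − 144/504 ≈ 0.714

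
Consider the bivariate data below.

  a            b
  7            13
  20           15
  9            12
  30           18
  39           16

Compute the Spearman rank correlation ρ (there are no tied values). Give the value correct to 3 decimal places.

Rank a: 1, 3, 2, 4, 5
Rank b: 2, 3, 1, 5, 4
d = rank(a) − rank(b): -1, 0, 1, -1, 1; Σd² = 4
ρ = 1 − 6Σd² / [n(n²−1)] = 1 − 6×4 / (5×24) = 1 − 24/120 ≈ 0.800

0.800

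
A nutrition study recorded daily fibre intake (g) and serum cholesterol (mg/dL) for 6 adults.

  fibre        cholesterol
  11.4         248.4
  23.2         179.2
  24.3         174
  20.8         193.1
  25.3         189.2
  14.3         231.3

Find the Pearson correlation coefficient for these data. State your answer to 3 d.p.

-0.965

n = 6, Σx = 119.3, Σy = 1215.2, Σx² = 2535.91, Σy² = 250675.14, Σxy = 23328.23
nΣxy − ΣxΣy = 139969.38 − 144973.36 = -5003.98
nΣx² − (Σx)² = 15215.46 − 14232.49 = 982.97; nΣy² − (Σy)² = 1504050.84 − 1476711.04 = 27339.8
r = -5003.98 / √(982.97 × 27339.8) = -5003.98 / 5184.0335 ≈ -0.965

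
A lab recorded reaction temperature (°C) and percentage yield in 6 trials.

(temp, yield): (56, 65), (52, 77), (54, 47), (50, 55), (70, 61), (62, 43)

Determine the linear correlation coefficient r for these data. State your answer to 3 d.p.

n = 6, Σx = 344, Σy = 348, Σx² = 20000, Σy² = 20958, Σxy = 19868
nΣxy − ΣxΣy = 119208 − 119712 = -504
nΣx² − (Σx)² = 120000 − 118336 = 1664; nΣy² − (Σy)² = 125748 − 121104 = 4644
r = -504 / √(1664 × 4644) = -504 / 2779.8590 ≈ -0.181

-0.181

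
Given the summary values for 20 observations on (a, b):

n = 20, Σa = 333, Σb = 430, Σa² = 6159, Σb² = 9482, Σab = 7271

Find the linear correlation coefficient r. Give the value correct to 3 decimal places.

r = (nΣab − ΣaΣb) / √[(nΣa² − (Σa)²)(nΣb² − (Σb)²)]
Numerator: 20×7271 − 333×430 = 2230
Denominator: √[(123180 − 110889)(189640 − 184900)] = √[12291 × 4740] = 7632.7806
r = 2230 / 7632.7806 ≈ 0.292

0.292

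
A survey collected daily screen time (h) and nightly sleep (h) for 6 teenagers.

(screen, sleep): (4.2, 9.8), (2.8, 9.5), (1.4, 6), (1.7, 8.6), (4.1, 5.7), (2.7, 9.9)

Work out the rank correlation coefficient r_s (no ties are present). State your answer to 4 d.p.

0.2000

Rank screen: 6, 4, 1, 2, 5, 3
Rank sleep: 5, 4, 2, 3, 1, 6
d = rank(screen) − rank(sleep): 1, 0, -1, -1, 4, -3; Σd² = 28
ρ = 1 − 6Σd² / [n(n²−1)] = 1 − 6×28 / (6×35) = 1 − 168/210 ≈ 0.2000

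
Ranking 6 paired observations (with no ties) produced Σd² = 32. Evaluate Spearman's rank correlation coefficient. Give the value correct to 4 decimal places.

ρ = 1 − 6Σd² / [n(n²−1)] = 1 − 6×32 / (6×35)
  = 1 − 192/210 = 1 − 0.91429 ≈ 0.0857

0.0857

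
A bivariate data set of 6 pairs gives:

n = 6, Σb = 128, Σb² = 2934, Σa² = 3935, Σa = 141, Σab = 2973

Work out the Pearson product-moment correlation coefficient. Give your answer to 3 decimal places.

-0.098

r = (nΣab − ΣaΣb) / √[(nΣa² − (Σa)²)(nΣb² − (Σb)²)]
Numerator: 6×2973 − 141×128 = -210
Denominator: √[(23610 − 19881)(17604 − 16384)] = √[3729 × 1220] = 2132.9276
r = -210 / 2132.9276 ≈ -0.098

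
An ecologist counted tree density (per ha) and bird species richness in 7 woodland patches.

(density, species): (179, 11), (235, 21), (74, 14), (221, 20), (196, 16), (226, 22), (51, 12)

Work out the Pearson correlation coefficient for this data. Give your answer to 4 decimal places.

n = 7, Σx = 1182, Σy = 116, Σx² = 233676, Σy² = 2042, Σxy = 21080
nΣxy − ΣxΣy = 147560 − 137112 = 10448
nΣx² − (Σx)² = 1635732 − 1397124 = 238608; nΣy² − (Σy)² = 14294 − 13456 = 838
r = 10448 / √(238608 × 838) = 10448 / 14140.4916 ≈ 0.7389

0.7389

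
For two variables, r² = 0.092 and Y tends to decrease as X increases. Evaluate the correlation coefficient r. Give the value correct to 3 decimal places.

-0.303

|r| = √0.092 = 0.303
The association is negative, so r = −0.303.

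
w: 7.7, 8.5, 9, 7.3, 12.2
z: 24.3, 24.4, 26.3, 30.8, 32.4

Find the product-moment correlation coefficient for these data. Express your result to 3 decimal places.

0.545

n = 5, Σw = 44.7, Σz = 138.2, Σw² = 414.67, Σz² = 3875.94, Σwz = 1251.33
nΣwz − ΣwΣz = 6256.65 − 6177.54 = 79.11
nΣw² − (Σw)² = 2073.35 − 1998.09 = 75.26; nΣz² − (Σz)² = 19379.7 − 19099.24 = 280.46
r = 79.11 / √(75.26 × 280.46) = 79.11 / 145.2839 ≈ 0.545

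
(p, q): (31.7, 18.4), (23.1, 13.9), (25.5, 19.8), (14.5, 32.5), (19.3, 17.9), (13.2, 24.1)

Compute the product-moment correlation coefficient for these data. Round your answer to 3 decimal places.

n = 6, Σp = 127.3, Σq = 126.6, Σp² = 2945.73, Σq² = 2881.28, Σpq = 2544.11
nΣpq − ΣpΣq = 15264.66 − 16116.18 = -851.52
nΣp² − (Σp)² = 17674.38 − 16205.29 = 1469.09; nΣq² − (Σq)² = 17287.68 − 16027.56 = 1260.12
r = -851.52 / √(1469.09 × 1260.12) = -851.52 / 1360.5990 ≈ -0.626

-0.626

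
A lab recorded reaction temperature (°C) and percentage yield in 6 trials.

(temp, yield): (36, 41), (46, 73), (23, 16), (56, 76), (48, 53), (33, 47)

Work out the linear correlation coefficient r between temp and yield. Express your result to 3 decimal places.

0.918

n = 6, Σx = 242, Σy = 306, Σx² = 10470, Σy² = 18060, Σxy = 13553
nΣxy − ΣxΣy = 81318 − 74052 = 7266
nΣx² − (Σx)² = 62820 − 58564 = 4256; nΣy² − (Σy)² = 108360 − 93636 = 14724
r = 7266 / √(4256 × 14724) = 7266 / 7916.1445 ≈ 0.918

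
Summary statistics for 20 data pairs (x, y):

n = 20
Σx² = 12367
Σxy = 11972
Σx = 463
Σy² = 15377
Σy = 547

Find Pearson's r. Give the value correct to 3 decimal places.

-0.834

r = (nΣxy − ΣxΣy) / √[(nΣx² − (Σx)²)(nΣy² − (Σy)²)]
Numerator: 20×11972 − 463×547 = -13821
Denominator: √[(247340 − 214369)(307540 − 299209)] = √[32971 × 8331] = 16573.5150
r = -13821 / 16573.5150 ≈ -0.834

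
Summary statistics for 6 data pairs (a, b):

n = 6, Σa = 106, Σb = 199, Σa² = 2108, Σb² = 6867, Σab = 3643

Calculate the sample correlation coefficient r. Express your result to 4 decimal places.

0.5081

r = (nΣab − ΣaΣb) / √[(nΣa² − (Σa)²)(nΣb² − (Σb)²)]
Numerator: 6×3643 − 106×199 = 764
Denominator: √[(12648 − 11236)(41202 − 39601)] = √[1412 × 1601] = 1503.5332
r = 764 / 1503.5332 ≈ 0.5081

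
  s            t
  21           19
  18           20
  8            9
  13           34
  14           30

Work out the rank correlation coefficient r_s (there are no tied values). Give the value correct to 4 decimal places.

Rank s: 5, 4, 1, 2, 3
Rank t: 2, 3, 1, 5, 4
d = rank(s) − rank(t): 3, 1, 0, -3, -1; Σd² = 20
ρ = 1 − 6Σd² / [n(n²−1)] = 1 − 6×20 / (5×24) = 1 − 120/120 ≈ 0.0000

0.0000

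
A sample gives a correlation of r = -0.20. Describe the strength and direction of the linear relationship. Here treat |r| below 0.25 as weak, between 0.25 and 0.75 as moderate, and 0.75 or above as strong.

r = -0.20 < 0 so the relationship is negative.
|r| = 0.20, which falls in the weak range.

weak negative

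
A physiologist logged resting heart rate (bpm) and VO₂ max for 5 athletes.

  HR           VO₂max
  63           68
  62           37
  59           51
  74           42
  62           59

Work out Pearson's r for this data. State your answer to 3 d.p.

-0.327

n = 5, Σx = 320, Σy = 257, Σx² = 20614, Σy² = 13839, Σxy = 16353
nΣxy − ΣxΣy = 81765 − 82240 = -475
nΣx² − (Σx)² = 103070 − 102400 = 670; nΣy² − (Σy)² = 69195 − 66049 = 3146
r = -475 / √(670 × 3146) = -475 / 1451.8333 ≈ -0.327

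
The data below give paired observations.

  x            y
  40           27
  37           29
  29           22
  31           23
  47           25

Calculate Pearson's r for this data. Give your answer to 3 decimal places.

0.510

n = 5, Σx = 184, Σy = 126, Σx² = 6980, Σy² = 3208, Σxy = 4679
nΣxy − ΣxΣy = 23395 − 23184 = 211
nΣx² − (Σx)² = 34900 − 33856 = 1044; nΣy² − (Σy)² = 16040 − 15876 = 164
r = 211 / √(1044 × 164) = 211 / 413.7826 ≈ 0.510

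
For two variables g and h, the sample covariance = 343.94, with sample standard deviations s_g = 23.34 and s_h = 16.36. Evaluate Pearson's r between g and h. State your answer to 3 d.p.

0.901

r = Cov(g,h) / (s_g · s_h) = 343.94 / (23.34 × 16.36)
  = 343.94 / 381.8424 ≈ 0.901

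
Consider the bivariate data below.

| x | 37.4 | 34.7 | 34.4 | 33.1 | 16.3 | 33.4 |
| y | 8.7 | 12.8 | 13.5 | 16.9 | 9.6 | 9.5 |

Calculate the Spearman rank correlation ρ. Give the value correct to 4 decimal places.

-0.3714

Rank x: 6, 5, 4, 2, 1, 3
Rank y: 1, 4, 5, 6, 3, 2
d = rank(x) − rank(y): 5, 1, -1, -4, -2, 1; Σd² = 48
ρ = 1 − 6Σd² / [n(n²−1)] = 1 − 6×48 / (6×35) = 1 − 288/210 ≈ -0.3714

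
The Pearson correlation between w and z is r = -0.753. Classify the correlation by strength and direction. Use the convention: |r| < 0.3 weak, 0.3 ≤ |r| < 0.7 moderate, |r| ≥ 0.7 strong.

strong negative

r = -0.753 < 0 so the relationship is negative.
|r| = 0.753, which falls in the strong range.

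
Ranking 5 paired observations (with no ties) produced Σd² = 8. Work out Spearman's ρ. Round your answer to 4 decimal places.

0.6000

ρ = 1 − 6Σd² / [n(n²−1)] = 1 − 6×8 / (5×24)
  = 1 − 48/120 = 1 − 0.40000 ≈ 0.6000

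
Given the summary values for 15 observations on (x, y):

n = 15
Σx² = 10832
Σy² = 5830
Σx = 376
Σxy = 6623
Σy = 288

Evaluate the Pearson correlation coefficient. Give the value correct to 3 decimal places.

-0.917

r = (nΣxy − ΣxΣy) / √[(nΣx² − (Σx)²)(nΣy² − (Σy)²)]
Numerator: 15×6623 − 376×288 = -8943
Denominator: √[(162480 − 141376)(87450 − 82944)] = √[21104 × 4506] = 9751.6472
r = -8943 / 9751.6472 ≈ -0.917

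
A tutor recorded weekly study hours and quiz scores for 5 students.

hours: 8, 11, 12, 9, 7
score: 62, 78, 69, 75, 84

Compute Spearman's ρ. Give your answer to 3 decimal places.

-0.300

Rank hours: 2, 4, 5, 3, 1
Rank score: 1, 4, 2, 3, 5
d = rank(hours) − rank(score): 1, 0, 3, 0, -4; Σd² = 26
ρ = 1 − 6Σd² / [n(n²−1)] = 1 − 6×26 / (5×24) = 1 − 156/120 ≈ -0.300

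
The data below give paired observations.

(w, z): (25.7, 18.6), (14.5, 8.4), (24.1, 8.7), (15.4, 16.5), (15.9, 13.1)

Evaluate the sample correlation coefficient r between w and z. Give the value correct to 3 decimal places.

n = 5, Σw = 95.6, Σz = 65.3, Σw² = 1941.52, Σz² = 936.07, Σwz = 1271.88
nΣwz − ΣwΣz = 6359.4 − 6242.68 = 116.72
nΣw² − (Σw)² = 9707.6 − 9139.36 = 568.24; nΣz² − (Σz)² = 4680.35 − 4264.09 = 416.26
r = 116.72 / √(568.24 × 416.26) = 116.72 / 486.3492 ≈ 0.240

0.240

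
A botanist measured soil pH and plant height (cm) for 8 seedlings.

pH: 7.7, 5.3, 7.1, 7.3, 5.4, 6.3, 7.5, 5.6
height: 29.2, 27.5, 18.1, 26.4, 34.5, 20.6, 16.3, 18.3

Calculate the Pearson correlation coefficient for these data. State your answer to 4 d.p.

-0.2881

n = 8, Σx = 52.2, Σy = 190.9, Σx² = 347.54, Σy² = 4848.65, Σxy = 1232.63
nΣxy − ΣxΣy = 9861.04 − 9964.98 = -103.94
nΣx² − (Σx)² = 2780.32 − 2724.84 = 55.48; nΣy² − (Σy)² = 38789.2 − 36442.81 = 2346.39
r = -103.94 / √(55.48 × 2346.39) = -103.94 / 360.8015 ≈ -0.2881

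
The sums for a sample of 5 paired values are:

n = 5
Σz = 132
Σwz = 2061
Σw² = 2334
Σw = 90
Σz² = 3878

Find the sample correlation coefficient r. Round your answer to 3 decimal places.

r = (nΣwz − ΣwΣz) / √[(nΣw² − (Σw)²)(nΣz² − (Σz)²)]
Numerator: 5×2061 − 90×132 = -1575
Denominator: √[(11670 − 8100)(19390 − 17424)] = √[3570 × 1966] = 2649.2678
r = -1575 / 2649.2678 ≈ -0.595

-0.595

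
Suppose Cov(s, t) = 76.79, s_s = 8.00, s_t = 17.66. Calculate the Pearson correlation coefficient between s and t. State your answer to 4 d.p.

r = Cov(s,t) / (s_s · s_t) = 76.79 / (8.00 × 17.66)
  = 76.79 / 141.2800 ≈ 0.5435

0.5435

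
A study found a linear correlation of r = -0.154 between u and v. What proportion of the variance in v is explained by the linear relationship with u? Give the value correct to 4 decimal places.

r² = (-0.154)² = 0.0237

0.0237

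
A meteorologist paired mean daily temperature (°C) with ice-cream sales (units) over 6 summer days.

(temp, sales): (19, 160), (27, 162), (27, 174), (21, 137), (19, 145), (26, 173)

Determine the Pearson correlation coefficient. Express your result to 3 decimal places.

n = 6, Σx = 139, Σy = 951, Σx² = 3297, Σy² = 151843, Σxy = 22242
nΣxy − ΣxΣy = 133452 − 132189 = 1263
nΣx² − (Σx)² = 19782 − 19321 = 461; nΣy² − (Σy)² = 911058 − 904401 = 6657
r = 1263 / √(461 × 6657) = 1263 / 1751.8211 ≈ 0.721

0.721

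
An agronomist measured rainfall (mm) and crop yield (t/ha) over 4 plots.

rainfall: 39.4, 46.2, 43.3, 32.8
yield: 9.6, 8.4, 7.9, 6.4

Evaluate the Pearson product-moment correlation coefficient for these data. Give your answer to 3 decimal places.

n = 4, Σx = 161.7, Σy = 32.3, Σx² = 6637.53, Σy² = 266.09, Σxy = 1318.31
nΣxy − ΣxΣy = 5273.24 − 5222.91 = 50.33
nΣx² − (Σx)² = 26550.12 − 26146.89 = 403.23; nΣy² − (Σy)² = 1064.36 − 1043.29 = 21.07
r = 50.33 / √(403.23 × 21.07) = 50.33 / 92.1741 ≈ 0.546

0.546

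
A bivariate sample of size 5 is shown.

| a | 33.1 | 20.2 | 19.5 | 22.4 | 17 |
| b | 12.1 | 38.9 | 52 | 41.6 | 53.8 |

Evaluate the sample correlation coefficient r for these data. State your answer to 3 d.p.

n = 5, Σa = 112.2, Σb = 198.4, Σa² = 2674.66, Σb² = 8988.62, Σab = 4046.73
nΣab − ΣaΣb = 20233.65 − 22260.48 = -2026.83
nΣa² − (Σa)² = 13373.3 − 12588.84 = 784.46; nΣb² − (Σb)² = 44943.1 − 39362.56 = 5580.54
r = -2026.83 / √(784.46 × 5580.54) = -2026.83 / 2092.2979 ≈ -0.969

-0.969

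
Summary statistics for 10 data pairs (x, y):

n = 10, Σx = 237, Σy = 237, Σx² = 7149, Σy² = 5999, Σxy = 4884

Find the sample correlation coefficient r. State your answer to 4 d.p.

r = (nΣxy − ΣxΣy) / √[(nΣx² − (Σx)²)(nΣy² − (Σy)²)]
Numerator: 10×4884 − 237×237 = -7329
Denominator: √[(71490 − 56169)(59990 − 56169)] = √[15321 × 3821] = 7651.2444
r = -7329 / 7651.2444 ≈ -0.9579

-0.9579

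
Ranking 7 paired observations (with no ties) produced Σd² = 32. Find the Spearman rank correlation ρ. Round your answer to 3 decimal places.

0.429

ρ = 1 − 6Σd² / [n(n²−1)] = 1 − 6×32 / (7×48)
  = 1 − 192/336 = 1 − 0.5714 ≈ 0.429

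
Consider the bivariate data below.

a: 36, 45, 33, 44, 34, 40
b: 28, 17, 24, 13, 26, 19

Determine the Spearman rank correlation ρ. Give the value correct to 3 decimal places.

-0.714

Rank a: 3, 6, 1, 5, 2, 4
Rank b: 6, 2, 4, 1, 5, 3
d = rank(a) − rank(b): -3, 4, -3, 4, -3, 1; Σd² = 60
ρ = 1 − 6Σd² / [n(n²−1)] = 1 − 6×60 / (6×35) = 1 − 360/210 ≈ -0.714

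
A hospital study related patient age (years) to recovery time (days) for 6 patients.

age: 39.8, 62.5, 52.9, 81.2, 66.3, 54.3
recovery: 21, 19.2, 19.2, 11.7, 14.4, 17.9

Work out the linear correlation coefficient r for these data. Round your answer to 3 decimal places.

-0.914

n = 6, Σx = 357, Σy = 103.4, Σx² = 22226.32, Σy² = 1842.94, Σxy = 5928.21
nΣxy − ΣxΣy = 35569.26 − 36913.8 = -1344.54
nΣx² − (Σx)² = 133357.92 − 127449 = 5908.92; nΣy² − (Σy)² = 11057.64 − 10691.56 = 366.08
r = -1344.54 / √(5908.92 × 366.08) = -1344.54 / 1470.7608 ≈ -0.914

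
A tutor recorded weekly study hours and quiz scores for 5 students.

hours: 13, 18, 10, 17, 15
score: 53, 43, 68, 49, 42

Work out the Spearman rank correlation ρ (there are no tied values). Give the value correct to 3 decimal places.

-0.700

Rank hours: 2, 5, 1, 4, 3
Rank score: 4, 2, 5, 3, 1
d = rank(hours) − rank(score): -2, 3, -4, 1, 2; Σd² = 34
ρ = 1 − 6Σd² / [n(n²−1)] = 1 − 6×34 / (5×24) = 1 − 204/120 ≈ -0.700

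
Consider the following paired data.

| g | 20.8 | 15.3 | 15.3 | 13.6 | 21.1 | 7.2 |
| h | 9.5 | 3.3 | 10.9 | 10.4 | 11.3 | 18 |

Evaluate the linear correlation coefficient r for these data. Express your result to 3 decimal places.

-0.511

n = 6, Σg = 93.3, Σh = 63.4, Σg² = 1582.83, Σh² = 779.8, Σgh = 924.33
nΣgh − ΣgΣh = 5545.98 − 5915.22 = -369.24
nΣg² − (Σg)² = 9496.98 − 8704.89 = 792.09; nΣh² − (Σh)² = 4678.8 − 4019.56 = 659.24
r = -369.24 / √(792.09 × 659.24) = -369.24 / 722.6184 ≈ -0.511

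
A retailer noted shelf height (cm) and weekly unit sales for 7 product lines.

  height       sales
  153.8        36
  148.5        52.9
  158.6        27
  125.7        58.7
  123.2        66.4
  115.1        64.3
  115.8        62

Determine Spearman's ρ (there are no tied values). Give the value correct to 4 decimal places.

Rank height: 6, 5, 7, 4, 3, 1, 2
Rank sales: 2, 3, 1, 4, 7, 6, 5
d = rank(height) − rank(sales): 4, 2, 6, 0, -4, -5, -3; Σd² = 106
ρ = 1 − 6Σd² / [n(n²−1)] = 1 − 6×106 / (7×48) = 1 − 636/336 ≈ -0.8929

-0.8929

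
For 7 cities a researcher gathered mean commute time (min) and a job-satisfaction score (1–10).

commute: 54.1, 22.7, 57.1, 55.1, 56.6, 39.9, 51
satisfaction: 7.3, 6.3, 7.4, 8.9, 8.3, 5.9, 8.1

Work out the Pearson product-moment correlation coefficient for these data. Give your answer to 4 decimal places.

n = 7, Σx = 336.5, Σy = 52.2, Σx² = 17135.09, Σy² = 396.26, Σxy = 2569.16
nΣxy − ΣxΣy = 17984.12 − 17565.3 = 418.82
nΣx² − (Σx)² = 119945.63 − 113232.25 = 6713.38; nΣy² − (Σy)² = 2773.82 − 2724.84 = 48.98
r = 418.82 / √(6713.38 × 48.98) = 418.82 / 573.4295 ≈ 0.7304

0.7304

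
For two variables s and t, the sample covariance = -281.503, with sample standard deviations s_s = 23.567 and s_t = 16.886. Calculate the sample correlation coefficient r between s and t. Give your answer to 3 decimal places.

-0.707

r = Cov(s,t) / (s_s · s_t) = -281.503 / (23.567 × 16.886)
  = -281.503 / 397.9524 ≈ -0.707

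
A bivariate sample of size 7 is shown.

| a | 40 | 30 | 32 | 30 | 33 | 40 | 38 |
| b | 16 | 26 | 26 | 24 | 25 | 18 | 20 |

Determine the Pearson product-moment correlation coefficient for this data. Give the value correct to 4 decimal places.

n = 7, Σa = 243, Σb = 155, Σa² = 8557, Σb² = 3533, Σab = 5277
nΣab − ΣaΣb = 36939 − 37665 = -726
nΣa² − (Σa)² = 59899 − 59049 = 850; nΣb² − (Σb)² = 24731 − 24025 = 706
r = -726 / √(850 × 706) = -726 / 774.6612 ≈ -0.9372

-0.9372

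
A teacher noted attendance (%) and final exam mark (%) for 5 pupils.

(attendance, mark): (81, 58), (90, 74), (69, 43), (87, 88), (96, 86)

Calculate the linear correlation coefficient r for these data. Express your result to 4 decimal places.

0.9047

n = 5, Σx = 423, Σy = 349, Σx² = 36207, Σy² = 25829, Σxy = 30237
nΣxy − ΣxΣy = 151185 − 147627 = 3558
nΣx² − (Σx)² = 181035 − 178929 = 2106; nΣy² − (Σy)² = 129145 − 121801 = 7344
r = 3558 / √(2106 × 7344) = 3558 / 3932.7426 ≈ 0.9047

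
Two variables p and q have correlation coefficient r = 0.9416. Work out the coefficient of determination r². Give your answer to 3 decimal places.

0.887

r² = (0.9416)² = 0.887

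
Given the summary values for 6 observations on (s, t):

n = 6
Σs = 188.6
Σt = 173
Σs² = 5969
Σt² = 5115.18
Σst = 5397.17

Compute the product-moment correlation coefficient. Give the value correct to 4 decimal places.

-0.5676

r = (nΣst − ΣsΣt) / √[(nΣs² − (Σs)²)(nΣt² − (Σt)²)]
Numerator: 6×5397.17 − 188.6×173 = -244.78
Denominator: √[(35814 − 35569.96)(30691.08 − 29929)] = √[244.04 × 762.08] = 431.2517
r = -244.78 / 431.2517 ≈ -0.5676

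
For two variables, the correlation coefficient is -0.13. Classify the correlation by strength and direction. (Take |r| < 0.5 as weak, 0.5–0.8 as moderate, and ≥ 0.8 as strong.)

weak negative

r = -0.13 < 0 so the relationship is negative.
|r| = 0.13, which falls in the weak range.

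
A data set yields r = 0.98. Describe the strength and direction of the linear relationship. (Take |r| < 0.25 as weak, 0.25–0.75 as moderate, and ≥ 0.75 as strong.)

r = 0.98 > 0 so the relationship is positive.
|r| = 0.98, which falls in the strong range.

strong positive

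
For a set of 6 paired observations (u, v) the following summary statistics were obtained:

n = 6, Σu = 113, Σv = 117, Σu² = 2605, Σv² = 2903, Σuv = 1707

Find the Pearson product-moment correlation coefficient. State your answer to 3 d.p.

r = (nΣuv − ΣuΣv) / √[(nΣu² − (Σu)²)(nΣv² − (Σv)²)]
Numerator: 6×1707 − 113×117 = -2979
Denominator: √[(15630 − 12769)(17418 − 13689)] = √[2861 × 3729] = 3266.2929
r = -2979 / 3266.2929 ≈ -0.912

-0.912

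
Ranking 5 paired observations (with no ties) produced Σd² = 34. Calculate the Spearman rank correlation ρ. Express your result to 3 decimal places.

ρ = 1 − 6Σd² / [n(n²−1)] = 1 − 6×34 / (5×24)
  = 1 − 204/120 = 1 − 1.7000 ≈ -0.700

-0.700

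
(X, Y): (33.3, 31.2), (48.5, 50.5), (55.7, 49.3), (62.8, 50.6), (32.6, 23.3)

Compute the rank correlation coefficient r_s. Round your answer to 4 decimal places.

0.9000

Rank X: 2, 3, 4, 5, 1
Rank Y: 2, 4, 3, 5, 1
d = rank(X) − rank(Y): 0, -1, 1, 0, 0; Σd² = 2
ρ = 1 − 6Σd² / [n(n²−1)] = 1 − 6×2 / (5×24) = 1 − 12/120 ≈ 0.9000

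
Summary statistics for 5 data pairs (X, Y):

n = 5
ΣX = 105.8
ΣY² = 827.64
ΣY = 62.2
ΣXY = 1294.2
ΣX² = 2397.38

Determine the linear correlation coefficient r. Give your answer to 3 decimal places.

-0.237

r = (nΣXY − ΣXΣY) / √[(nΣX² − (ΣX)²)(nΣY² − (ΣY)²)]
Numerator: 5×1294.2 − 105.8×62.2 = -109.76
Denominator: √[(11986.9 − 11193.64)(4138.2 − 3868.84)] = √[793.26 × 269.36] = 462.2472
r = -109.76 / 462.2472 ≈ -0.237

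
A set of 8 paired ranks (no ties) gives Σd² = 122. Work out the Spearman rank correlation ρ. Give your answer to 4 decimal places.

ρ = 1 − 6Σd² / [n(n²−1)] = 1 − 6×122 / (8×63)
  = 1 − 732/504 = 1 − 1.45238 ≈ -0.4524

-0.4524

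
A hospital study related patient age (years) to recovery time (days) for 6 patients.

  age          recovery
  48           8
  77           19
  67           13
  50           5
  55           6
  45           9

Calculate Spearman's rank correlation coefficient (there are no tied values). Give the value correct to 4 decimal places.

Rank age: 2, 6, 5, 3, 4, 1
Rank recovery: 3, 6, 5, 1, 2, 4
d = rank(age) − rank(recovery): -1, 0, 0, 2, 2, -3; Σd² = 18
ρ = 1 − 6Σd² / [n(n²−1)] = 1 − 6×18 / (6×35) = 1 − 108/210 ≈ 0.4857

0.4857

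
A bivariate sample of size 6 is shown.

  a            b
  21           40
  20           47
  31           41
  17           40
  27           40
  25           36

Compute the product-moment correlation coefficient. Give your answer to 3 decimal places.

n = 6, Σa = 141, Σb = 244, Σa² = 3445, Σb² = 9986, Σab = 5711
nΣab − ΣaΣb = 34266 − 34404 = -138
nΣa² − (Σa)² = 20670 − 19881 = 789; nΣb² − (Σb)² = 59916 − 59536 = 380
r = -138 / √(789 × 380) = -138 / 547.5582 ≈ -0.252

-0.252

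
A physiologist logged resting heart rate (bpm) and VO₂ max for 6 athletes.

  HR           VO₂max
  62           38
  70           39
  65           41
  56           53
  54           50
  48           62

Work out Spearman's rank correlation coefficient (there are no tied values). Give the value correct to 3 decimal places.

Rank HR: 4, 6, 5, 3, 2, 1
Rank VO₂max: 1, 2, 3, 5, 4, 6
d = rank(HR) − rank(VO₂max): 3, 4, 2, -2, -2, -5; Σd² = 62
ρ = 1 − 6Σd² / [n(n²−1)] = 1 − 6×62 / (6×35) = 1 − 372/210 ≈ -0.771

-0.771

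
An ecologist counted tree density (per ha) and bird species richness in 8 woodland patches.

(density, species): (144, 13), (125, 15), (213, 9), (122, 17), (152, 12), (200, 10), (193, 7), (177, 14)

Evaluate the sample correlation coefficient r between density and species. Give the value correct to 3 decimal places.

n = 8, Σx = 1326, Σy = 97, Σx² = 228296, Σy² = 1253, Σxy = 15391
nΣxy − ΣxΣy = 123128 − 128622 = -5494
nΣx² − (Σx)² = 1826368 − 1758276 = 68092; nΣy² − (Σy)² = 10024 − 9409 = 615
r = -5494 / √(68092 × 615) = -5494 / 6471.2116 ≈ -0.849

-0.849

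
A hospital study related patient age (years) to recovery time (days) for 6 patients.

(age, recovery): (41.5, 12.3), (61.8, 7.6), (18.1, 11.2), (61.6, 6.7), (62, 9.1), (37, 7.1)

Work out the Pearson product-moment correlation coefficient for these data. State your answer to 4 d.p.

n = 6, Σx = 282, Σy = 54, Σx² = 14876.66, Σy² = 512.6, Σxy = 2422.47
nΣxy − ΣxΣy = 14534.82 − 15228 = -693.18
nΣx² − (Σx)² = 89259.96 − 79524 = 9735.96; nΣy² − (Σy)² = 3075.6 − 2916 = 159.6
r = -693.18 / √(9735.96 × 159.6) = -693.18 / 1246.5389 ≈ -0.5561

-0.5561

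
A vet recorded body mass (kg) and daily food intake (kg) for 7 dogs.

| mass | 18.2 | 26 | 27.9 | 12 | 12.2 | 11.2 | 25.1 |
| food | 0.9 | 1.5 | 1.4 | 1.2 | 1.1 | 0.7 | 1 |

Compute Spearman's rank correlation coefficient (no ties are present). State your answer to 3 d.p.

0.643

Rank mass: 4, 6, 7, 2, 3, 1, 5
Rank food: 2, 7, 6, 5, 4, 1, 3
d = rank(mass) − rank(food): 2, -1, 1, -3, -1, 0, 2; Σd² = 20
ρ = 1 − 6Σd² / [n(n²−1)] = 1 − 6×20 / (7×48) = 1 − 120/336 ≈ 0.643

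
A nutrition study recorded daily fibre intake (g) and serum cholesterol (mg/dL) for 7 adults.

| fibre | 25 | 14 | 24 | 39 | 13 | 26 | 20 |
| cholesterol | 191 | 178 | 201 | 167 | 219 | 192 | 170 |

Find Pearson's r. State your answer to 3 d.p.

-0.489

n = 7, Σx = 161, Σy = 1318, Σx² = 4163, Σy² = 250180, Σxy = 29843
nΣxy − ΣxΣy = 208901 − 212198 = -3297
nΣx² − (Σx)² = 29141 − 25921 = 3220; nΣy² − (Σy)² = 1751260 − 1737124 = 14136
r = -3297 / √(3220 × 14136) = -3297 / 6746.6970 ≈ -0.489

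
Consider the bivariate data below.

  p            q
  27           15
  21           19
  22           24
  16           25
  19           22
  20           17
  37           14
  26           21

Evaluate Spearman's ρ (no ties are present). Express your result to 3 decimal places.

-0.714

Rank p: 7, 4, 5, 1, 2, 3, 8, 6
Rank q: 2, 4, 7, 8, 6, 3, 1, 5
d = rank(p) − rank(q): 5, 0, -2, -7, -4, 0, 7, 1; Σd² = 144
ρ = 1 − 6Σd² / [n(n²−1)] = 1 − 6×144 / (8×63) = 1 − 864/504 ≈ -0.714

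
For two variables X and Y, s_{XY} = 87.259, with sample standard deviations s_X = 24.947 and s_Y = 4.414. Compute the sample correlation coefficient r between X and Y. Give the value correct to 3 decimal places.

0.792

r = Cov(X,Y) / (s_X · s_Y) = 87.259 / (24.947 × 4.414)
  = 87.259 / 110.1161 ≈ 0.792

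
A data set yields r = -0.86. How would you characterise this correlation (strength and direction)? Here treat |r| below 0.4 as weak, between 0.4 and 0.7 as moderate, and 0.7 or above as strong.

strong negative

r = -0.86 < 0 so the relationship is negative.
|r| = 0.86, which falls in the strong range.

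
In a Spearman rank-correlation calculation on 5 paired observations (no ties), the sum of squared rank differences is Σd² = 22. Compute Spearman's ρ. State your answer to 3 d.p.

-0.100

ρ = 1 − 6Σd² / [n(n²−1)] = 1 − 6×22 / (5×24)
  = 1 − 132/120 = 1 − 1.1000 ≈ -0.100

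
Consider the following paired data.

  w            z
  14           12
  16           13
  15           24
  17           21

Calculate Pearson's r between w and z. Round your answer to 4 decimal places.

0.3491

n = 4, Σw = 62, Σz = 70, Σw² = 966, Σz² = 1330, Σwz = 1093
nΣwz − ΣwΣz = 4372 − 4340 = 32
nΣw² − (Σw)² = 3864 − 3844 = 20; nΣz² − (Σz)² = 5320 − 4900 = 420
r = 32 / √(20 × 420) = 32 / 91.6515 ≈ 0.3491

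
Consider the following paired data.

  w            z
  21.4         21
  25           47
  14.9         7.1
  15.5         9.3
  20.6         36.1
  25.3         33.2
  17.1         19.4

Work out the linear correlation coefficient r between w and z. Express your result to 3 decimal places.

0.883

n = 7, Σw = 139.8, Σz = 173.1, Σw² = 2902.08, Σz² = 5568.71, Σwz = 3789.7
nΣwz − ΣwΣz = 26527.9 − 24199.38 = 2328.52
nΣw² − (Σw)² = 20314.56 − 19544.04 = 770.52; nΣz² − (Σz)² = 38980.97 − 29963.61 = 9017.36
r = 2328.52 / √(770.52 × 9017.36) = 2328.52 / 2635.9166 ≈ 0.883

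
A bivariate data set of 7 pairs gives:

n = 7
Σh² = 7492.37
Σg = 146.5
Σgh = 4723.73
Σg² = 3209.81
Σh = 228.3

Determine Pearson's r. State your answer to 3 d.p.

-0.663

r = (nΣgh − ΣgΣh) / √[(nΣg² − (Σg)²)(nΣh² − (Σh)²)]
Numerator: 7×4723.73 − 146.5×228.3 = -379.84
Denominator: √[(22468.67 − 21462.25)(52446.59 − 52120.89)] = √[1006.42 × 325.7] = 572.5303
r = -379.84 / 572.5303 ≈ -0.663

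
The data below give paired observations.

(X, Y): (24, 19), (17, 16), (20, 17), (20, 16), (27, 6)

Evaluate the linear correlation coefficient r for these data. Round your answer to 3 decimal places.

-0.610

n = 5, ΣX = 108, ΣY = 74, ΣX² = 2394, ΣY² = 1198, ΣXY = 1550
nΣXY − ΣXΣY = 7750 − 7992 = -242
nΣX² − (ΣX)² = 11970 − 11664 = 306; nΣY² − (ΣY)² = 5990 − 5476 = 514
r = -242 / √(306 × 514) = -242 / 396.5905 ≈ -0.610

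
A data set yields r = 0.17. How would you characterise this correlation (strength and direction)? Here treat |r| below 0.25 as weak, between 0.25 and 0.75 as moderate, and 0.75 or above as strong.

r = 0.17 > 0 so the relationship is positive.
|r| = 0.17, which falls in the weak range.

weak positive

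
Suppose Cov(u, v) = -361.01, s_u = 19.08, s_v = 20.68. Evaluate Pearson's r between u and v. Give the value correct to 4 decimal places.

-0.9149

r = Cov(u,v) / (s_u · s_v) = -361.01 / (19.08 × 20.68)
  = -361.01 / 394.5744 ≈ -0.9149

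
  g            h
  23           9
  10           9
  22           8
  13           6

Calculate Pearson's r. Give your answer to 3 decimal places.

0.255

n = 4, Σg = 68, Σh = 32, Σg² = 1282, Σh² = 262, Σgh = 551
nΣgh − ΣgΣh = 2204 − 2176 = 28
nΣg² − (Σg)² = 5128 − 4624 = 504; nΣh² − (Σh)² = 1048 − 1024 = 24
r = 28 / √(504 × 24) = 28 / 109.9818 ≈ 0.255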